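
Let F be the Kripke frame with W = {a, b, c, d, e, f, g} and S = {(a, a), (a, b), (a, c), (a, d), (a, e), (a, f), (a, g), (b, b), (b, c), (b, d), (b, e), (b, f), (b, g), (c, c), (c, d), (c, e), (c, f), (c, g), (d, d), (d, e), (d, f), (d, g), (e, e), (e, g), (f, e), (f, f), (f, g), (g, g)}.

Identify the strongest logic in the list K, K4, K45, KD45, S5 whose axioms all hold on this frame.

K4

Transitive (axiom 4): yes — every two-step S-path is closed by a direct edge.
Euclidean (axiom 5): no — a S c and a S b, but not c S b.
Serial (axiom D): yes — every world has a successor (e.g. a S a).
Reflexive (axiom T): yes — every world is S-related to itself.
So F validates K, K4; K45 would additionally require S to be Euclidean. The strongest is K4.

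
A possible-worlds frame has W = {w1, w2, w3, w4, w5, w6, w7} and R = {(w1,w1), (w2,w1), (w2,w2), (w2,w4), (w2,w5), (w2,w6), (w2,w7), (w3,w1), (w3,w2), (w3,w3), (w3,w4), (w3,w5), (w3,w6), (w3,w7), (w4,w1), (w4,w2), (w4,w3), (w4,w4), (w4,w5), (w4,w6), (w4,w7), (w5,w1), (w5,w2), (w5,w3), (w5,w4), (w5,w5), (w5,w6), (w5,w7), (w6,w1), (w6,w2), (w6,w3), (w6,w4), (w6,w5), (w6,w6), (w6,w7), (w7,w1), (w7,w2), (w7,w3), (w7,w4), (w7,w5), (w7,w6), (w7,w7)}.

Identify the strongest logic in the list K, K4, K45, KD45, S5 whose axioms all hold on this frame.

K

Transitive (axiom 4): no — w2 R w4 and w4 R w3, but not w2 R w3.
Euclidean (axiom 5): no — w2 R w1 and w2 R w4, but not w1 R w4.
Serial (axiom D): yes — every world has a successor (e.g. w1 R w1).
Reflexive (axiom T): yes — every world is R-related to itself.
So F validates K; K4 would additionally require R to be transitive. The strongest is K.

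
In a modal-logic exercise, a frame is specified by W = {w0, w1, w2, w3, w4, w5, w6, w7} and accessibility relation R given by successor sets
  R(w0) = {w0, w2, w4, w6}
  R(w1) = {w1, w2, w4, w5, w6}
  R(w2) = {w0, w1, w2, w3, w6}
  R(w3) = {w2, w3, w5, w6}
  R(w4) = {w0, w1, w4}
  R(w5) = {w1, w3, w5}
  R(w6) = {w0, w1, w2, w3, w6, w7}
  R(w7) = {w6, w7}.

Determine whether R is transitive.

No

Transitive: no — w0 R w2 and w2 R w1, but not w0 R w1.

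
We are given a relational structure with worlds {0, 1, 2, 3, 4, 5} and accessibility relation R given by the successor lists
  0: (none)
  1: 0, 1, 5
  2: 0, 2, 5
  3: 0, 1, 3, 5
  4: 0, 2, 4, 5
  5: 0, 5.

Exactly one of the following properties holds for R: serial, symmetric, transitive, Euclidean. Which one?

transitive

Serial: no — 0 has no R-successor.
Symmetric: no — 1 R 0 but not 0 R 1.
Transitive: yes — every two-step R-path is closed by a direct edge.
Euclidean: no — 1 R 0 and 1 R 5, but not 0 R 5.
Only transitive holds.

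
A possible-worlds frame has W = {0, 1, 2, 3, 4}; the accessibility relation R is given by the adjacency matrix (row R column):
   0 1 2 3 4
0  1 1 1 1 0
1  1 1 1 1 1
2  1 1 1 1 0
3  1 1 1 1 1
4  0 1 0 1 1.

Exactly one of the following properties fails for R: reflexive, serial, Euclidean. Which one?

Euclidean

Reflexive: yes — every world is R-related to itself.
Serial: yes — every world has a successor (e.g. 0 R 0).
Euclidean: no — 1 R 0 and 1 R 4, but not 0 R 4.
Only Euclidean fails.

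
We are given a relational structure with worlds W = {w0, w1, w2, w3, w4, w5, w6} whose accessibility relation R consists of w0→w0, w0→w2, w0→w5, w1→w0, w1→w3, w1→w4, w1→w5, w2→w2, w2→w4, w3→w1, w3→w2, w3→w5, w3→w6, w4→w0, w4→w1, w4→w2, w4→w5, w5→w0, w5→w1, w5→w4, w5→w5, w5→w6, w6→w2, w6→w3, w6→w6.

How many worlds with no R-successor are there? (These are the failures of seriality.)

0

R is serial; there are no such worlds.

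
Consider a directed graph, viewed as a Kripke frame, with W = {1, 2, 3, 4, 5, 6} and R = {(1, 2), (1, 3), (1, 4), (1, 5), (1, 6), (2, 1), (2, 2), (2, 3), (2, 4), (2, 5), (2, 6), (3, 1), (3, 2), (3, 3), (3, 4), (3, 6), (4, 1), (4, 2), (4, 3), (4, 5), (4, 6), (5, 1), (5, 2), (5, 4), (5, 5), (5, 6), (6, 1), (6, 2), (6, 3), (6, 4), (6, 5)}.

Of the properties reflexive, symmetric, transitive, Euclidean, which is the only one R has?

Reflexive: no — 1 is not related to itself.
Symmetric: yes — every pair in R has its reverse in R.
Transitive: no — 3 R 1 and 1 R 5, but not 3 R 5.
Euclidean: no — 1 R 3 and 1 R 5, but not 3 R 5.
Only symmetric holds.

symmetric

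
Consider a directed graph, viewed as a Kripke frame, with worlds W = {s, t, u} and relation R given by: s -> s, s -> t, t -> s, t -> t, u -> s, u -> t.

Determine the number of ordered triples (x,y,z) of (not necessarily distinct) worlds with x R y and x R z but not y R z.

0

R is Euclidean; there are no such tuples.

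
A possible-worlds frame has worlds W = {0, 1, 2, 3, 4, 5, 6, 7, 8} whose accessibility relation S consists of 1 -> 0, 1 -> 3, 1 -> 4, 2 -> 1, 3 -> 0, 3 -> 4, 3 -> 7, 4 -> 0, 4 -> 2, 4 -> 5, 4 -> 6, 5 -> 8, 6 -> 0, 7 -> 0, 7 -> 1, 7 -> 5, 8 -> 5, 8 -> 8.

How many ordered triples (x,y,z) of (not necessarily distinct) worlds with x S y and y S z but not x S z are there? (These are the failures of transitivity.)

18

Enumerating: (1,3,7), (1,4,2), (1,4,5), (1,4,6), (2,1,0), (2,1,3), (2,1,4), (3,4,2), (3,4,5), (3,4,6), (3,7,1), (3,7,5), (4,2,1), (4,5,8), (5,8,5), (7,1,3), (7,1,4), (7,5,8).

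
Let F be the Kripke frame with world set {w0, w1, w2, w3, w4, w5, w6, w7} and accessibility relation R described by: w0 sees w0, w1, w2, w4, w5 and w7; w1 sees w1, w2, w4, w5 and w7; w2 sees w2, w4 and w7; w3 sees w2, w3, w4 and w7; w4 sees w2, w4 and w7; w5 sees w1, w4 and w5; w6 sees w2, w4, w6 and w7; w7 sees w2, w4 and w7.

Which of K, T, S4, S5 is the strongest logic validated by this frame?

T

Reflexive (axiom T): yes — every world is R-related to itself.
Transitive (axiom 4): no — w5 R w1 and w1 R w2, but not w5 R w2.
Euclidean (axiom 5): no — w0 R w2 and w0 R w1, but not w2 R w1.
So F validates K, T; S4 would additionally require R to be transitive. The strongest is T.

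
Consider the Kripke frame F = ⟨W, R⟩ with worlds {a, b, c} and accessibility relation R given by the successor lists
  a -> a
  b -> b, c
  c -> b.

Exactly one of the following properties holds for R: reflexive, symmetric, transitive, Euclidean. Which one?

Reflexive: no — c is not related to itself.
Symmetric: yes — every pair in R has its reverse in R.
Transitive: no — c R b and b R c, but not c R c.
Euclidean: no — b R c and b R c, but not c R c.
Only symmetric holds.

symmetric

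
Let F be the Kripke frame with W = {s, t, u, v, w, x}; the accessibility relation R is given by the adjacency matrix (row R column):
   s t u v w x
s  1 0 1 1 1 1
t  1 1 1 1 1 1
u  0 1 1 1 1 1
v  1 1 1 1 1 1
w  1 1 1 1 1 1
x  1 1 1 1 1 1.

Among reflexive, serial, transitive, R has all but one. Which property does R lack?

Reflexive: yes — every world is R-related to itself.
Serial: yes — every world has a successor (e.g. s R s).
Transitive: no — s R u and u R t, but not s R t.
Only transitive fails.

transitive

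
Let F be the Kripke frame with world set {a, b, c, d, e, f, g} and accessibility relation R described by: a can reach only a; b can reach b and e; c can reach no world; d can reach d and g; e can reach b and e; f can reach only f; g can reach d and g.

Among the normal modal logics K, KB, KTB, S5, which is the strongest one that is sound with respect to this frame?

Symmetric (axiom B): yes — every pair in R has its reverse in R.
Reflexive (axiom T): no — c is not related to itself.
Euclidean (axiom 5): yes — any two successors of a common world are R-related.
So F validates K, KB; KTB would additionally require R to be reflexive. The strongest is KB.

KB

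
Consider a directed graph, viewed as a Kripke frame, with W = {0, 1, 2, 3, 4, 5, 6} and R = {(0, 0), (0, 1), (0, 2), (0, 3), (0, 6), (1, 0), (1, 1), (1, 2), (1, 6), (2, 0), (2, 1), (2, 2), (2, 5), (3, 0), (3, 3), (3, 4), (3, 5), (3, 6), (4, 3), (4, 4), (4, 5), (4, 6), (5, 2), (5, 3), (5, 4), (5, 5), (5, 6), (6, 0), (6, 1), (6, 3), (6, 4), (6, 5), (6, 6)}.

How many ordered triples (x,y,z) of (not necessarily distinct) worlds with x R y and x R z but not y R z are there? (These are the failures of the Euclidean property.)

Enumerating: (0,1,3), (0,2,3), (0,2,6), (0,3,1), (0,3,2), (0,6,2), (1,2,6), (1,6,2), (2,0,5), (2,1,5), (2,5,0), (2,5,1), … and 20 more.
Total: 32.

32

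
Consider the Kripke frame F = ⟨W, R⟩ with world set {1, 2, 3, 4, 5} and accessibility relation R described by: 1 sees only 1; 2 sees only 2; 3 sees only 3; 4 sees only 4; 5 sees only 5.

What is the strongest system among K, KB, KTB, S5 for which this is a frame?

S5

Symmetric (axiom B): yes — every pair in R has its reverse in R.
Reflexive (axiom T): yes — every world is R-related to itself.
Euclidean (axiom 5): yes — any two successors of a common world are R-related.
So F validates K, KB, KTB, S5. The strongest is S5.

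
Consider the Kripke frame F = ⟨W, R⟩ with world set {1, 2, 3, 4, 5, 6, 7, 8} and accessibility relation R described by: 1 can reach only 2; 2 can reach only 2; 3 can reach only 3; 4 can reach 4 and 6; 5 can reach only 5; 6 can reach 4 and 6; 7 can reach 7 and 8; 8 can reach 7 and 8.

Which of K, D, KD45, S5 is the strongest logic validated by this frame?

KD45

Serial (axiom D): yes — every world has a successor (e.g. 1 R 2).
Euclidean (axiom 5): yes — any two successors of a common world are R-related.
Transitive (axiom 4): yes — every two-step R-path is closed by a direct edge.
Reflexive (axiom T): no — 1 is not related to itself.
So F validates K, D, KD45; S5 would additionally require R to be reflexive. The strongest is KD45.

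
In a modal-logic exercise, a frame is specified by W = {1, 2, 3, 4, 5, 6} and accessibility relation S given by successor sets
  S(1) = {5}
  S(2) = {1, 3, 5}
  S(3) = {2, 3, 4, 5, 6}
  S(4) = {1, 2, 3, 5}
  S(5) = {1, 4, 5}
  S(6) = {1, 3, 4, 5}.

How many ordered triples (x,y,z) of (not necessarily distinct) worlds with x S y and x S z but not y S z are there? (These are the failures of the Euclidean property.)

30

Enumerating: (2,1,1), (2,1,3), (2,3,1), (2,5,3), (3,2,2), (3,2,4), (3,2,6), (3,4,4), (3,4,6), (3,5,2), (3,5,3), (3,5,6), … and 18 more.
Total: 30.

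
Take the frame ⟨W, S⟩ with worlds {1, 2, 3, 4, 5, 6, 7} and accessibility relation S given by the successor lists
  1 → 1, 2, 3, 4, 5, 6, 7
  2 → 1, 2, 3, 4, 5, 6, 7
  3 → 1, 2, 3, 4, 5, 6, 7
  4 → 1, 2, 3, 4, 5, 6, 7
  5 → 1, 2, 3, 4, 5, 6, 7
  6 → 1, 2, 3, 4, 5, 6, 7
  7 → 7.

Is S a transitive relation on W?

Yes

Transitive: yes — every two-step S-path is closed by a direct edge.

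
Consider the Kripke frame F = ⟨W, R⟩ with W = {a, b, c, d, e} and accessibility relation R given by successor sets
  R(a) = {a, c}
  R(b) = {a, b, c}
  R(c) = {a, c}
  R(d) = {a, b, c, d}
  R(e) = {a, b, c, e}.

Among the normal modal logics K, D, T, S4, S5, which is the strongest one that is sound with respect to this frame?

Serial (axiom D): yes — every world has a successor (e.g. a R a).
Reflexive (axiom T): yes — every world is R-related to itself.
Transitive (axiom 4): yes — every two-step R-path is closed by a direct edge.
Euclidean (axiom 5): no — d R a and d R b, but not a R b.
So F validates K, D, T, S4; S5 would additionally require R to be Euclidean. The strongest is S4.

S4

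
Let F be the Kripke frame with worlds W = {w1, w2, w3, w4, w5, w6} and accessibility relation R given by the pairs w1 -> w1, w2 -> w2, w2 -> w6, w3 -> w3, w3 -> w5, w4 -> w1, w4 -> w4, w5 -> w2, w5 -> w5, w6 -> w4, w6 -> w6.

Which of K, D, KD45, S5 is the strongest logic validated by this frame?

D

Serial (axiom D): yes — every world has a successor (e.g. w1 R w1).
Euclidean (axiom 5): no — w2 R w6 and w2 R w2, but not w6 R w2.
Transitive (axiom 4): no — w2 R w6 and w6 R w4, but not w2 R w4.
Reflexive (axiom T): yes — every world is R-related to itself.
So F validates K, D; KD45 would additionally require R to be Euclidean and transitive. The strongest is D.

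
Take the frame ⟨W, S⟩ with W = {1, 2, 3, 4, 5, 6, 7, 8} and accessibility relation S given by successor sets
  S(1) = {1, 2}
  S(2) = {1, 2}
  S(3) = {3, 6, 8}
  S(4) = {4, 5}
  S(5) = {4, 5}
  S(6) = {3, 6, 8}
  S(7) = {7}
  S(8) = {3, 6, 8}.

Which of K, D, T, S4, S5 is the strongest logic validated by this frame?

Serial (axiom D): yes — every world has a successor (e.g. 1 S 1).
Reflexive (axiom T): yes — every world is S-related to itself.
Transitive (axiom 4): yes — every two-step S-path is closed by a direct edge.
Euclidean (axiom 5): yes — any two successors of a common world are S-related.
So F validates K, D, T, S4, S5. The strongest is S5.

S5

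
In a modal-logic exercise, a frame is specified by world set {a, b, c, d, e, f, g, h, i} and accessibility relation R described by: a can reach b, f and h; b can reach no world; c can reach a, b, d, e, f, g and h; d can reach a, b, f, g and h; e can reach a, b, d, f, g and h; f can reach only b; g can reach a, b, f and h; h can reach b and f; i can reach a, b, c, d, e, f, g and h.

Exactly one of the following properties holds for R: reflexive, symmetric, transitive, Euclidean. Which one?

Reflexive: no — a is not related to itself.
Symmetric: no — a R b but not b R a.
Transitive: yes — every two-step R-path is closed by a direct edge.
Euclidean: no — a R b and a R f, but not b R f.
Only transitive holds.

transitive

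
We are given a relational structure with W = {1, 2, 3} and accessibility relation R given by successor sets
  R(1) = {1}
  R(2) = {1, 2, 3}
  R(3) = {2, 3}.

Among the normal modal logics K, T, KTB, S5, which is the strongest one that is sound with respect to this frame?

T

Reflexive (axiom T): yes — every world is R-related to itself.
Symmetric (axiom B): no — 2 R 1 but not 1 R 2.
Euclidean (axiom 5): no — 2 R 1 and 2 R 3, but not 1 R 3.
So F validates K, T; KTB would additionally require R to be symmetric. The strongest is T.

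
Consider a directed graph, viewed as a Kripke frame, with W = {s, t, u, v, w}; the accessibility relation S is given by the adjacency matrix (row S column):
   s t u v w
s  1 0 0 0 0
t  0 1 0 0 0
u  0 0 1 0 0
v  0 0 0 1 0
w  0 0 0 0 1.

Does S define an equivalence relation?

Reflexive: yes — every world is S-related to itself.
Symmetric: yes — every pair in S has its reverse in S.
Transitive: yes — every two-step S-path is closed by a direct edge.
So S is an equivalence relation.

Yes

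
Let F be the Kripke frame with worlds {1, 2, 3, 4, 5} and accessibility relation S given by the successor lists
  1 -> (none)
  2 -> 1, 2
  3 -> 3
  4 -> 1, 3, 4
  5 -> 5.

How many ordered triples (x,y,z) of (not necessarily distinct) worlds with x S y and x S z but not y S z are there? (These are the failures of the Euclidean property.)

7

Enumerating: (2,1,1), (2,1,2), (4,1,1), (4,1,3), (4,1,4), (4,3,1), (4,3,4).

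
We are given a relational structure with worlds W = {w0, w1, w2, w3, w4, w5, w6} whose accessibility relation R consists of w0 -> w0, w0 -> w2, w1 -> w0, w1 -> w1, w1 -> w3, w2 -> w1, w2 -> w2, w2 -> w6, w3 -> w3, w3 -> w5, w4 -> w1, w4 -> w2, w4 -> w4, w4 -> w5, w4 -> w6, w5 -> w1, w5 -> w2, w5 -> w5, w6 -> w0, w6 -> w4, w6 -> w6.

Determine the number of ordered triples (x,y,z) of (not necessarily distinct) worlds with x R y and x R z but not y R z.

Enumerating: (w0,w2,w0), (w1,w0,w1), (w1,w0,w3), (w1,w3,w0), (w1,w3,w1), (w2,w1,w2), (w2,w1,w6), (w2,w6,w1), (w2,w6,w2), (w3,w5,w3), (w4,w1,w2), (w4,w1,w4), … and 15 more.
Total: 27.

27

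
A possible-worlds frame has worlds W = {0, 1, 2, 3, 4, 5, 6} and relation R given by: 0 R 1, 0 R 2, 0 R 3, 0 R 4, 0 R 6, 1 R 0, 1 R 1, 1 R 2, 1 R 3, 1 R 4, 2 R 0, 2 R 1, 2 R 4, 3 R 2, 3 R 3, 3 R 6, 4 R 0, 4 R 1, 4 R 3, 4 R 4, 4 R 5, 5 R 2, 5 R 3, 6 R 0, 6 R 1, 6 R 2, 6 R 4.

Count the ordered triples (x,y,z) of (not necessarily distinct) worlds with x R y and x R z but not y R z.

Enumerating: (0,1,6), (0,2,2), (0,2,3), (0,2,6), (0,3,1), (0,3,4), (0,4,2), (0,4,6), (0,6,3), (0,6,6), (1,0,0), (1,2,2), … and 27 more.
Total: 39.

39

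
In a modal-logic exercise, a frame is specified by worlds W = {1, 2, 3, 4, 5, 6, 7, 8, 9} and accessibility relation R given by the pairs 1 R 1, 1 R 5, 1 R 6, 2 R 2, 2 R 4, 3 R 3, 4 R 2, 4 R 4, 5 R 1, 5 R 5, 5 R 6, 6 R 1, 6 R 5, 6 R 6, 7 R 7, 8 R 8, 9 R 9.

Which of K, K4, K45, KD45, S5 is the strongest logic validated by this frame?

Transitive (axiom 4): yes — every two-step R-path is closed by a direct edge.
Euclidean (axiom 5): yes — any two successors of a common world are R-related.
Serial (axiom D): yes — every world has a successor (e.g. 1 R 1).
Reflexive (axiom T): yes — every world is R-related to itself.
So F validates K, K4, K45, KD45, S5. The strongest is S5.

S5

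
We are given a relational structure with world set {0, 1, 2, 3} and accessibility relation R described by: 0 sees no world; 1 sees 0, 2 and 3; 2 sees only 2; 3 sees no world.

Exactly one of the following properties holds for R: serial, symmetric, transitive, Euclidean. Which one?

Serial: no — 0 has no R-successor.
Symmetric: no — 1 R 0 but not 0 R 1.
Transitive: yes — every two-step R-path is closed by a direct edge.
Euclidean: no — 1 R 0 and 1 R 2, but not 0 R 2.
Only transitive holds.

transitive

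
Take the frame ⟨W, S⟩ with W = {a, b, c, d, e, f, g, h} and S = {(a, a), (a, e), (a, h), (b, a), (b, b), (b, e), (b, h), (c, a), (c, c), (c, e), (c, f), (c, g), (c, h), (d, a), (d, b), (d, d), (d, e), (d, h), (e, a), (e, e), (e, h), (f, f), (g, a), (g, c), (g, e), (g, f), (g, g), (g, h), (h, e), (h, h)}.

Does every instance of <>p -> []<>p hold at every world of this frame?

Axiom 5 corresponds to the accessibility relation being Euclidean.
Euclidean: no — b S h and b S a, but not h S a.

No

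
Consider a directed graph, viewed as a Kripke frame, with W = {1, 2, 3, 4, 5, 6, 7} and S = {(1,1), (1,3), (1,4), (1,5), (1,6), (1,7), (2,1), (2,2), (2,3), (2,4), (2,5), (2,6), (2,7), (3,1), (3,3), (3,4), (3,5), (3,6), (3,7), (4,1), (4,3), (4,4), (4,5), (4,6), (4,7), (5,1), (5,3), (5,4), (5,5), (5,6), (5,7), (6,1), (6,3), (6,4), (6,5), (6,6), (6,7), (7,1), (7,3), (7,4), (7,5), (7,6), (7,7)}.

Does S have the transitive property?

Transitive: yes — every two-step S-path is closed by a direct edge.

Yes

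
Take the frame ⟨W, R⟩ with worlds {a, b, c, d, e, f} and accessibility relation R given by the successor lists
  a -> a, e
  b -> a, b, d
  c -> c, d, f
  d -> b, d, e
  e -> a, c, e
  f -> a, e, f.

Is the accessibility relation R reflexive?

Reflexive: yes — every world is R-related to itself.

Yes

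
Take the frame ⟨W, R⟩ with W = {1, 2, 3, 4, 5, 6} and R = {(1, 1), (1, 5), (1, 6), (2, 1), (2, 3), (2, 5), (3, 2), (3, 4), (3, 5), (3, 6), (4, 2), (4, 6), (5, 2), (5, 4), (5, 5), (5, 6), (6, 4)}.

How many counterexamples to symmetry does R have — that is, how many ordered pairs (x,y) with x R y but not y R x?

9

Enumerating: (1,5), (1,6), (2,1), (3,4), (3,5), (3,6), (4,2), (5,4), (5,6).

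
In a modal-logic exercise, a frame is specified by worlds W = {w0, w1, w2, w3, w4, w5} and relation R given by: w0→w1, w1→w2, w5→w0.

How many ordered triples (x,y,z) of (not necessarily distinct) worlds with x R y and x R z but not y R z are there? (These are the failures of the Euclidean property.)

Enumerating: (w0,w1,w1), (w1,w2,w2), (w5,w0,w0).

3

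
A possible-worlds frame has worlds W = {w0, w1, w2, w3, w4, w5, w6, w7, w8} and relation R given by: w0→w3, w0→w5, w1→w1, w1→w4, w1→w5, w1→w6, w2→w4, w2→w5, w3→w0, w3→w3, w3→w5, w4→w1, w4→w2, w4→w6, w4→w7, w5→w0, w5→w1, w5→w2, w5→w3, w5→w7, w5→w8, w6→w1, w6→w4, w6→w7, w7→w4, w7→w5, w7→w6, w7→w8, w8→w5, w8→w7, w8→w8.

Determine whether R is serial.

Yes

Serial: yes — every world has a successor (e.g. w0 R w3).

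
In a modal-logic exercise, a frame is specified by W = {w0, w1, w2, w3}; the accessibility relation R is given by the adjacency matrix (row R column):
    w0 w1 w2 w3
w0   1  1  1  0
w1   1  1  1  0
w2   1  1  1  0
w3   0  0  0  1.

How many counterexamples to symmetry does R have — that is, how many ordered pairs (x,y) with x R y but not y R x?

0

R is symmetric; there are no such tuples.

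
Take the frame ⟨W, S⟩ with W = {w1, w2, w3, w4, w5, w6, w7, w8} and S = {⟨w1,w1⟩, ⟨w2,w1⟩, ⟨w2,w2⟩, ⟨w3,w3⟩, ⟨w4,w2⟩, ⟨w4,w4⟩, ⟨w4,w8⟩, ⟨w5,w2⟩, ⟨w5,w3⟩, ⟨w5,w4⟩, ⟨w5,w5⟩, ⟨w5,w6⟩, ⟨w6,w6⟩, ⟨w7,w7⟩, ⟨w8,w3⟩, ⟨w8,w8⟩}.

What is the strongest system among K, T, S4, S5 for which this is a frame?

T

Reflexive (axiom T): yes — every world is S-related to itself.
Transitive (axiom 4): no — w4 S w2 and w2 S w1, but not w4 S w1.
Euclidean (axiom 5): no — w4 S w2 and w4 S w8, but not w2 S w8.
So F validates K, T; S4 would additionally require S to be transitive. The strongest is T.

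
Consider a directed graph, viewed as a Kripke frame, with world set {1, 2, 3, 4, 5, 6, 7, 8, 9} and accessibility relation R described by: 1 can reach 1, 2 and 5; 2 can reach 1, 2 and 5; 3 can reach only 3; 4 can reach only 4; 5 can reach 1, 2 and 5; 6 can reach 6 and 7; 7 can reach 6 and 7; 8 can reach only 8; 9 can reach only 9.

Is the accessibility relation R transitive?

Transitive: yes — every two-step R-path is closed by a direct edge.

Yes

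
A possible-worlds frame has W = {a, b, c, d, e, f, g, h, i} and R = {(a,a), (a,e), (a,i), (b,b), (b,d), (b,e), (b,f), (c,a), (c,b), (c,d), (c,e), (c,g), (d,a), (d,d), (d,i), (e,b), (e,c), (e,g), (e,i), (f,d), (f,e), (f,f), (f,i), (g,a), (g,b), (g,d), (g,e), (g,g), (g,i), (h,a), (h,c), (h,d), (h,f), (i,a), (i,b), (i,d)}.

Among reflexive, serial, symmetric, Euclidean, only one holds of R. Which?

serial

Reflexive: no — c is not related to itself.
Serial: yes — every world has a successor (e.g. a R a).
Symmetric: no — a R e but not e R a.
Euclidean: no — a R i and a R e, but not i R e.
Only serial holds.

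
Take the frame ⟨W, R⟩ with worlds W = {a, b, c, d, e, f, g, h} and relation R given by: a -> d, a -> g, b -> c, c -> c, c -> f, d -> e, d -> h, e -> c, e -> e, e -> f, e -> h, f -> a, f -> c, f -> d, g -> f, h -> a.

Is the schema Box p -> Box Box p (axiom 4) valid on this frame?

Axiom 4 corresponds to the accessibility relation being transitive.
Transitive: no — a R d and d R e, but not a R e.

No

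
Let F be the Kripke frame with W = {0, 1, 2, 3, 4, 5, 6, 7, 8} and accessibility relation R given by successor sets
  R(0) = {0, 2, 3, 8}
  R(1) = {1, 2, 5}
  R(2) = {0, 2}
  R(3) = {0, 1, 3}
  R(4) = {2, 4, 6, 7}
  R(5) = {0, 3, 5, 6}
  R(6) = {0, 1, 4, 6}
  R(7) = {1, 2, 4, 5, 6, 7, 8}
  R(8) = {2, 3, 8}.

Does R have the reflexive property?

Yes

Reflexive: yes — every world is R-related to itself.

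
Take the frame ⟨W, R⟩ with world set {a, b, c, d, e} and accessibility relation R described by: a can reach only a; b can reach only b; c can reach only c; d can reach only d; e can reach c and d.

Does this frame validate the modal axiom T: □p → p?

By correspondence theory, T is valid on a frame iff R is reflexive.
Reflexive: no — e is not related to itself.

No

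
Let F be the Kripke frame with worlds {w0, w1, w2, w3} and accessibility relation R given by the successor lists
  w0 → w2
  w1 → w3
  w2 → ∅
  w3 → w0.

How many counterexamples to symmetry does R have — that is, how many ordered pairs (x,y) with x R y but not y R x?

Enumerating: (w0,w2), (w1,w3), (w3,w0).

3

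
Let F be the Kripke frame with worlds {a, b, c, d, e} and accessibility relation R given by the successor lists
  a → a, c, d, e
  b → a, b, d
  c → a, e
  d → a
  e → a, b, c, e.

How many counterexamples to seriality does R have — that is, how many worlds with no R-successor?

R is serial; there are no such worlds.

0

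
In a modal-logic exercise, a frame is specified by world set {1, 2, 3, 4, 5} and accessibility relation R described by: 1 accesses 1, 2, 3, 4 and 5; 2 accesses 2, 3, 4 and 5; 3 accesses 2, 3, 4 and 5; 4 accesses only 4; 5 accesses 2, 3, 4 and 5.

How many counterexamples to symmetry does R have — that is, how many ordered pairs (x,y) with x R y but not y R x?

Enumerating: (1,2), (1,3), (1,4), (1,5), (2,4), (3,4), (5,4).

7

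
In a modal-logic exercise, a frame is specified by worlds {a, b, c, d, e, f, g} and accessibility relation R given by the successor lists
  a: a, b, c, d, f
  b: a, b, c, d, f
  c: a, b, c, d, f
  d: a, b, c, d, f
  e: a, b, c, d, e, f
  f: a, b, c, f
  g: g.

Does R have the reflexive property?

Reflexive: yes — every world is R-related to itself.

Yes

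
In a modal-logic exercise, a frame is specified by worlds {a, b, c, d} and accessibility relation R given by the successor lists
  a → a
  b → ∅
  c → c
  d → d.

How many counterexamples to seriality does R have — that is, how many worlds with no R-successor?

Enumerating: b.

1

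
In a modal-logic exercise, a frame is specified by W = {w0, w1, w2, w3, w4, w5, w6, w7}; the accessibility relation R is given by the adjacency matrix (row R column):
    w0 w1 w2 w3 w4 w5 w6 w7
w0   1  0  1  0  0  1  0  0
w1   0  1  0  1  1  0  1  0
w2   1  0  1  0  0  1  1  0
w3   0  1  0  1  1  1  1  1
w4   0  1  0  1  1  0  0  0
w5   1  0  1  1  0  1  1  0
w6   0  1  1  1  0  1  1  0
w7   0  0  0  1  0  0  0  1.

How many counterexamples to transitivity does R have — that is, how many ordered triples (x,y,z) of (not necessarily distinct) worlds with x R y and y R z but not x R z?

30

Enumerating: (w0,w2,w6), (w0,w5,w3), (w0,w5,w6), (w1,w3,w5), (w1,w3,w7), (w1,w6,w2), (w1,w6,w5), (w2,w5,w3), (w2,w6,w1), (w2,w6,w3), (w3,w5,w0), (w3,w5,w2), … and 18 more.
Total: 30.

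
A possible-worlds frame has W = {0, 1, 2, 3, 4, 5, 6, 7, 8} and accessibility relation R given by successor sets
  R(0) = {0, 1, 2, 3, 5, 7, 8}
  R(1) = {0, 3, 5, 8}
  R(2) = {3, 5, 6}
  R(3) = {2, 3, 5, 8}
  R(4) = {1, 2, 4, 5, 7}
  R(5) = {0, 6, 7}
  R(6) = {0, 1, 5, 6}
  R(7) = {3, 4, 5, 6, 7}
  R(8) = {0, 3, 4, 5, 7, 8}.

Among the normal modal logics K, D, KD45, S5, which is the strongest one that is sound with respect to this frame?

D

Serial (axiom D): yes — every world has a successor (e.g. 0 R 0).
Euclidean (axiom 5): no — 0 R 1 and 0 R 2, but not 1 R 2.
Transitive (axiom 4): no — 0 R 2 and 2 R 6, but not 0 R 6.
Reflexive (axiom T): no — 1 is not related to itself.
So F validates K, D; KD45 would additionally require R to be Euclidean and transitive. The strongest is D.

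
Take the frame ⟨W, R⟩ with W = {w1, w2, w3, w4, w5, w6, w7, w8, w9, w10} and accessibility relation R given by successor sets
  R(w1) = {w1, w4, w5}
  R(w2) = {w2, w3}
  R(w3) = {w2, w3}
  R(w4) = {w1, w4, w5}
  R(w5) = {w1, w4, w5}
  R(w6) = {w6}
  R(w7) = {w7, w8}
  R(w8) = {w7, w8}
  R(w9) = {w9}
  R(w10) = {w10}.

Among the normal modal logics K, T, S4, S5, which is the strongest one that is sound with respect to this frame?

Reflexive (axiom T): yes — every world is R-related to itself.
Transitive (axiom 4): yes — every two-step R-path is closed by a direct edge.
Euclidean (axiom 5): yes — any two successors of a common world are R-related.
So F validates K, T, S4, S5. The strongest is S5.

S5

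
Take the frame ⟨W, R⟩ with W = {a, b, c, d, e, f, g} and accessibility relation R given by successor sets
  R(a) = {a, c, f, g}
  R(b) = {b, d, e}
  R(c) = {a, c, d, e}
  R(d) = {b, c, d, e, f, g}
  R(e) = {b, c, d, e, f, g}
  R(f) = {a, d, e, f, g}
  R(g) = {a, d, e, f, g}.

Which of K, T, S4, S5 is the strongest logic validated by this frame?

Reflexive (axiom T): yes — every world is R-related to itself.
Transitive (axiom 4): no — a R c and c R d, but not a R d.
Euclidean (axiom 5): no — a R c and a R f, but not c R f.
So F validates K, T; S4 would additionally require R to be transitive. The strongest is T.

T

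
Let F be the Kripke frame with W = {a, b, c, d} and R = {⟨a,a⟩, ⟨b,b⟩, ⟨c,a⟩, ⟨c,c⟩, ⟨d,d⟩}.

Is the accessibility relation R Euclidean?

No

Euclidean: no — c R a and c R c, but not a R c.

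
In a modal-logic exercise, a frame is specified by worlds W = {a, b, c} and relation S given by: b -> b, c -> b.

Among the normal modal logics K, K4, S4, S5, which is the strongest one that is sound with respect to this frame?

K4

Transitive (axiom 4): yes — every two-step S-path is closed by a direct edge.
Reflexive (axiom T): no — a is not related to itself.
Euclidean (axiom 5): yes — any two successors of a common world are S-related.
So F validates K, K4; S4 would additionally require S to be reflexive. The strongest is K4.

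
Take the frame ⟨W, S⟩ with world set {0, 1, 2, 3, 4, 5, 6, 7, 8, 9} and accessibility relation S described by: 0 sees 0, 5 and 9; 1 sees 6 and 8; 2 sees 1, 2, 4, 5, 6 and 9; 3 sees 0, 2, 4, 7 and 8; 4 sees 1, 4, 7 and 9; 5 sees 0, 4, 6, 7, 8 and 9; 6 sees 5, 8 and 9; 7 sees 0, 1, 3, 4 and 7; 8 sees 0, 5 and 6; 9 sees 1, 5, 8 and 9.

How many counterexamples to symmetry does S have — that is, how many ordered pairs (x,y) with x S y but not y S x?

Enumerating: (0,9), (1,6), (1,8), (2,1), (2,4), (2,5), (2,6), (2,9), (3,0), (3,2), (3,4), (3,8), … and 10 more.
Total: 22.

22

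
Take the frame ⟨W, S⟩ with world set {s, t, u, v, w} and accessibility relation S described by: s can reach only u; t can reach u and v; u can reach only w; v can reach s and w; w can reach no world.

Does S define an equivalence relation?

No

Reflexive: no — s is not related to itself.
Symmetric: no — s S u but not u S s.
Transitive: no — s S u and u S w, but not s S w.
So S is not an equivalence relation.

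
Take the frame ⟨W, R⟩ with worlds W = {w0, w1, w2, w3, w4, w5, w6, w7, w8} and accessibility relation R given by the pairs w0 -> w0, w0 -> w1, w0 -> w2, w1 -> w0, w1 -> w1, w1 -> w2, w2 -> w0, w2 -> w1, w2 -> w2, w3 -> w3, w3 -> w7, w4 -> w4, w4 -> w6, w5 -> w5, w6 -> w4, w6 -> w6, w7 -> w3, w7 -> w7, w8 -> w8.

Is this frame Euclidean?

Yes

Euclidean: yes — any two successors of a common world are R-related.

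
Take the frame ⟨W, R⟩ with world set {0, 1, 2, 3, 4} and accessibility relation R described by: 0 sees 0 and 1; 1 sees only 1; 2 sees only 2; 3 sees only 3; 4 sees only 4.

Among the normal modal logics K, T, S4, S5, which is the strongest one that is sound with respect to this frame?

S4

Reflexive (axiom T): yes — every world is R-related to itself.
Transitive (axiom 4): yes — every two-step R-path is closed by a direct edge.
Euclidean (axiom 5): no — 0 R 1 and 0 R 0, but not 1 R 0.
So F validates K, T, S4; S5 would additionally require R to be Euclidean. The strongest is S4.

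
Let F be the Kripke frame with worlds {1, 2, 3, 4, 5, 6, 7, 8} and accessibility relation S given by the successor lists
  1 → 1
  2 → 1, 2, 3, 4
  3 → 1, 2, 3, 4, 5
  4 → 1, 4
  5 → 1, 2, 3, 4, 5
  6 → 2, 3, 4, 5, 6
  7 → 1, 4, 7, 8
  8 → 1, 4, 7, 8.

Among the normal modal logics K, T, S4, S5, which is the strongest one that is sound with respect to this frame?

T

Reflexive (axiom T): yes — every world is S-related to itself.
Transitive (axiom 4): no — 2 S 3 and 3 S 5, but not 2 S 5.
Euclidean (axiom 5): no — 2 S 1 and 2 S 3, but not 1 S 3.
So F validates K, T; S4 would additionally require S to be transitive. The strongest is T.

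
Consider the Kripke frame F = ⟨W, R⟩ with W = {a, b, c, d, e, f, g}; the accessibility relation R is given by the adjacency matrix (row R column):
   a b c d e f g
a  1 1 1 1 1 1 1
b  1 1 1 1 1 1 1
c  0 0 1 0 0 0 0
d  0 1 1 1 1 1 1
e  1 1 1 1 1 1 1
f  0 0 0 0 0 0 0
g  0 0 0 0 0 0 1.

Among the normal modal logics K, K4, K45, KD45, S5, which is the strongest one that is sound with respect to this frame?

K

Transitive (axiom 4): no — d R b and b R a, but not d R a.
Euclidean (axiom 5): no — a R c and a R b, but not c R b.
Serial (axiom D): no — f has no R-successor.
Reflexive (axiom T): no — f is not related to itself.
So F validates K; K4 would additionally require R to be transitive. The strongest is K.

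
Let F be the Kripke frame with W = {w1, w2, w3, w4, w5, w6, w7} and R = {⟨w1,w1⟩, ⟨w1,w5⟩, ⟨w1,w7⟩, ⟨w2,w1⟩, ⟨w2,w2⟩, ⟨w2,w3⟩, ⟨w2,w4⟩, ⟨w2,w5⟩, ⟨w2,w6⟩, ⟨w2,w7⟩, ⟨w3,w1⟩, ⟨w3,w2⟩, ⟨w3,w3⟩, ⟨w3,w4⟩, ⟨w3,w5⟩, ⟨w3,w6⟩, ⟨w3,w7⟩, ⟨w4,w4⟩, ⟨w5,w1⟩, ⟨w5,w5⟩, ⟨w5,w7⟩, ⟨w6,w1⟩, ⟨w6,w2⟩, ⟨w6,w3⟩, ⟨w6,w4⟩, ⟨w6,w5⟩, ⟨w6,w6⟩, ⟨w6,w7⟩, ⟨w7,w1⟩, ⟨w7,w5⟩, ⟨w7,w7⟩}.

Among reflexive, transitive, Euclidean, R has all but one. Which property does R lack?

Reflexive: yes — every world is R-related to itself.
Transitive: yes — every two-step R-path is closed by a direct edge.
Euclidean: no — w2 R w1 and w2 R w3, but not w1 R w3.
Only Euclidean fails.

Euclidean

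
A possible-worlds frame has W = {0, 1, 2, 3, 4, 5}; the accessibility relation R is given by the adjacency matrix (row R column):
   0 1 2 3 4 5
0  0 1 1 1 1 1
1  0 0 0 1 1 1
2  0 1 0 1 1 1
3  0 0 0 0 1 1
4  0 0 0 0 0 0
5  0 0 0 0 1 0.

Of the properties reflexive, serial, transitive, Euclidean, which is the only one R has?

transitive

Reflexive: no — 0 is not related to itself.
Serial: no — 4 has no R-successor.
Transitive: yes — every two-step R-path is closed by a direct edge.
Euclidean: no — 0 R 1 and 0 R 2, but not 1 R 2.
Only transitive holds.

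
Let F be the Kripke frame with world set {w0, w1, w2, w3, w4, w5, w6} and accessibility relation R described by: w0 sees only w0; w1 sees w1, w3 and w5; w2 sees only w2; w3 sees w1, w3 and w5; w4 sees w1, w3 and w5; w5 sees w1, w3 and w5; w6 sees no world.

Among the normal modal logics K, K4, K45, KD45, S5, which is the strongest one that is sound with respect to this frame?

Transitive (axiom 4): yes — every two-step R-path is closed by a direct edge.
Euclidean (axiom 5): yes — any two successors of a common world are R-related.
Serial (axiom D): no — w6 has no R-successor.
Reflexive (axiom T): no — w4 is not related to itself.
So F validates K, K4, K45; KD45 would additionally require R to be serial. The strongest is K45.

K45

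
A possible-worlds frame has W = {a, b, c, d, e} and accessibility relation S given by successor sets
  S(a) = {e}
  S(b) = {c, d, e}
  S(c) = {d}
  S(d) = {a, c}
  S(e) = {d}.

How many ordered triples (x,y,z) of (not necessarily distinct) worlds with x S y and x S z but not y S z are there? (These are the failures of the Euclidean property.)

Enumerating: (a,e,e), (b,c,c), (b,c,e), (b,d,d), (b,d,e), (b,e,c), (b,e,e), (c,d,d), (d,a,a), (d,a,c), (d,c,a), (d,c,c), (e,d,d).

13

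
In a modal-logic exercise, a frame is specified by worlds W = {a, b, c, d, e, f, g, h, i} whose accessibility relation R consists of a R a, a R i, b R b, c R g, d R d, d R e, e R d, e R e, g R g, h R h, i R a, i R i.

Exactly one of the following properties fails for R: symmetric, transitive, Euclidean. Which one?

symmetric

Symmetric: no — c R g but not g R c.
Transitive: yes — every two-step R-path is closed by a direct edge.
Euclidean: yes — any two successors of a common world are R-related.
Only symmetric fails.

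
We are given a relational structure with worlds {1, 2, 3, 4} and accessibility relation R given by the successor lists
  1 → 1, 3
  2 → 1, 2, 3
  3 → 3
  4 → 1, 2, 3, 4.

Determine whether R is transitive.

Transitive: yes — every two-step R-path is closed by a direct edge.

Yes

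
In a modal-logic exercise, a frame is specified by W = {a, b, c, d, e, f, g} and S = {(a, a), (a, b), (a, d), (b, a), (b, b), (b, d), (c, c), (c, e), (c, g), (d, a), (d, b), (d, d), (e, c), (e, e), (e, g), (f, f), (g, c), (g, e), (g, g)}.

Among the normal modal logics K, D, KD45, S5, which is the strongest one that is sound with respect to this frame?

S5

Serial (axiom D): yes — every world has a successor (e.g. a S a).
Euclidean (axiom 5): yes — any two successors of a common world are S-related.
Transitive (axiom 4): yes — every two-step S-path is closed by a direct edge.
Reflexive (axiom T): yes — every world is S-related to itself.
So F validates K, D, KD45, S5. The strongest is S5.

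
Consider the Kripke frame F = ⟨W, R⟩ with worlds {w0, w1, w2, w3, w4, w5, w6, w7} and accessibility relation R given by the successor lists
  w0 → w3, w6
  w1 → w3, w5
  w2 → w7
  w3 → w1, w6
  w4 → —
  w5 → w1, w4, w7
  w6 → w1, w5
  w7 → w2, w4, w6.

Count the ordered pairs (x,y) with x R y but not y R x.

Enumerating: (w0,w3), (w0,w6), (w3,w6), (w5,w4), (w5,w7), (w6,w1), (w6,w5), (w7,w4), (w7,w6).

9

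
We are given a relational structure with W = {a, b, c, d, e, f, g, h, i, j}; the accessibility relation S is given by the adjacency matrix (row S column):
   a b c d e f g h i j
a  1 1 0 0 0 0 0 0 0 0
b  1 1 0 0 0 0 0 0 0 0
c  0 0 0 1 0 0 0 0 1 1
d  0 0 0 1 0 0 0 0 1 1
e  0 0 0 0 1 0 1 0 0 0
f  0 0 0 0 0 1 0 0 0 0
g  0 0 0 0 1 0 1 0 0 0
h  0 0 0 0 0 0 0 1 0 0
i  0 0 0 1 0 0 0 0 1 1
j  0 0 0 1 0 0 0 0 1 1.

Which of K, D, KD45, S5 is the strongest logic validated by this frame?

KD45

Serial (axiom D): yes — every world has a successor (e.g. a S a).
Euclidean (axiom 5): yes — any two successors of a common world are S-related.
Transitive (axiom 4): yes — every two-step S-path is closed by a direct edge.
Reflexive (axiom T): no — c is not related to itself.
So F validates K, D, KD45; S5 would additionally require S to be reflexive. The strongest is KD45.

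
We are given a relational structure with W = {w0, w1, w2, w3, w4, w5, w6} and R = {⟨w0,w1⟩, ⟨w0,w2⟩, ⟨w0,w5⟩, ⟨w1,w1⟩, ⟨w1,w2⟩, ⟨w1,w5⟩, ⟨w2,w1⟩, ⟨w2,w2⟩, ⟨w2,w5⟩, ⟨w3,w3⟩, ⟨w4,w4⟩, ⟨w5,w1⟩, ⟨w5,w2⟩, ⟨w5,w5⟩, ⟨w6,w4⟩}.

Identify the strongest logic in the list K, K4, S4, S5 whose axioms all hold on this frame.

Transitive (axiom 4): yes — every two-step R-path is closed by a direct edge.
Reflexive (axiom T): no — w0 is not related to itself.
Euclidean (axiom 5): yes — any two successors of a common world are R-related.
So F validates K, K4; S4 would additionally require R to be reflexive. The strongest is K4.

K4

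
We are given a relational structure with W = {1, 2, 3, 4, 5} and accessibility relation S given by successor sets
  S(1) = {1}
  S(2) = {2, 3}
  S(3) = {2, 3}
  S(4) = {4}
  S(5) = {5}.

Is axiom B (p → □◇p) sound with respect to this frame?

By correspondence theory, B is valid on a frame iff S is symmetric.
Symmetric: yes — every pair in S has its reverse in S.

Yes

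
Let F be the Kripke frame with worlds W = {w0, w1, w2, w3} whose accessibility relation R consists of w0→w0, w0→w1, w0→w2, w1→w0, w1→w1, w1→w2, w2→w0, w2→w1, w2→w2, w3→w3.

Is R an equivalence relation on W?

Reflexive: yes — every world is R-related to itself.
Symmetric: yes — every pair in R has its reverse in R.
Transitive: yes — every two-step R-path is closed by a direct edge.
So R is an equivalence relation.

Yes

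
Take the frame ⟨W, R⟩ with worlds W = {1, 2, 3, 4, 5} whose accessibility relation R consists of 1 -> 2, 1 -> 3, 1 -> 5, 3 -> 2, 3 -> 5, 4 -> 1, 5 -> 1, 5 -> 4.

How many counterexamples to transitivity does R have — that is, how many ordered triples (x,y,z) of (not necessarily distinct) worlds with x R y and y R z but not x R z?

Enumerating: (1,5,1), (1,5,4), (3,5,1), (3,5,4), (4,1,2), (4,1,3), (4,1,5), (5,1,2), (5,1,3), (5,1,5).

10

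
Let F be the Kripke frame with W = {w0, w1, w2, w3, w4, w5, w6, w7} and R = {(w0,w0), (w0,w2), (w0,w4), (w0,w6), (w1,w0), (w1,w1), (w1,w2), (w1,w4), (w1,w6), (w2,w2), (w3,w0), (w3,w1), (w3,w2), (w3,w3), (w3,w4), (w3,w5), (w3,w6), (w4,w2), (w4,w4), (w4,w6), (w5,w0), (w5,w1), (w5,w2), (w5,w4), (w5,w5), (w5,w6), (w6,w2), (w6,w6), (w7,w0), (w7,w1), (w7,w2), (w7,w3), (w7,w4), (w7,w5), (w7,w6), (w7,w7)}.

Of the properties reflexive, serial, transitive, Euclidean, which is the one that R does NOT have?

Euclidean

Reflexive: yes — every world is R-related to itself.
Serial: yes — every world has a successor (e.g. w0 R w0).
Transitive: yes — every two-step R-path is closed by a direct edge.
Euclidean: no — w0 R w2 and w0 R w4, but not w2 R w4.
Only Euclidean fails.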